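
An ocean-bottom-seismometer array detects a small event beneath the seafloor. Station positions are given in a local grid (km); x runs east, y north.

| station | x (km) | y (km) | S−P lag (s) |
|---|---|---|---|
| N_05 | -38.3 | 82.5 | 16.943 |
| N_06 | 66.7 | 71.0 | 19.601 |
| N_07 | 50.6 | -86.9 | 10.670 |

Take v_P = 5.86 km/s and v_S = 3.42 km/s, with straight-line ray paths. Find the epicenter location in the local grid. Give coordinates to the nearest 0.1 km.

(-31.6, -56.5)

Distance from S−P lag: d = Δt · v_P v_S / (v_P − v_S) = Δt · (5.86·3.42)/(5.86−3.42) ≈ 8.2136·Δt.
So d_N_05 = 139.16, d_N_06 = 160.99, d_N_07 = 87.64 km.
Circle about each station: (x + 38.3)² + (y − 82.5)² = 139.16²; (x − 66.7)² + (y − 71.0)² = 160.99²; (x − 50.6)² + (y + 86.9)² = 87.64².
Subtracting pairs of circle equations eliminates x²+y² and gives linear equations (the radical axes):
210.0 x − 23.0 y = -5335.52
177.8 x − 338.8 y = 13523.57
Solving the 2×2 system: x ≈ -31.6, y ≈ -56.5 km.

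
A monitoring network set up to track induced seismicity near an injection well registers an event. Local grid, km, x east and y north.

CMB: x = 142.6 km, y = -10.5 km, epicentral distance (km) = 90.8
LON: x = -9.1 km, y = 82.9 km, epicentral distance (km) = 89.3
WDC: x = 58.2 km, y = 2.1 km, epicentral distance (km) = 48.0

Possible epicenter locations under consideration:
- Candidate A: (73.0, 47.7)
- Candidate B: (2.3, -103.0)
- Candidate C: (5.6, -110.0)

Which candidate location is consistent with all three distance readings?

Candidate A

For each candidate, compare |candidate − station| to the reported distance:
Candidate A: residuals CMB 0.1, LON 0.0, WDC 0.1 → max 0.1 km
Candidate B: residuals CMB 77.2, LON 96.9, WDC 71.0 → max 96.9 km
Candidate C: residuals CMB 78.5, LON 104.2, WDC 75.8 → max 104.2 km
Only Candidate A has all residuals ≈ 0.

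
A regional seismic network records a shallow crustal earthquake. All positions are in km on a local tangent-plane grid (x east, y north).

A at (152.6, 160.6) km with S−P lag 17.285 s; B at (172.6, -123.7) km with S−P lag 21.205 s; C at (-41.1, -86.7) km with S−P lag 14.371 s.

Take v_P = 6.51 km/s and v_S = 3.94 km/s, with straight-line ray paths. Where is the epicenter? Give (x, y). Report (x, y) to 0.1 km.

33.5 km east, 35.8 km north

Distance from S−P lag: d = Δt · v_P v_S / (v_P − v_S) = Δt · (6.51·3.94)/(6.51−3.94) ≈ 9.9803·Δt.
So d_A = 172.51, d_B = 211.63, d_C = 143.43 km.
Circle about each station: (x − 152.6)² + (y − 160.6)² = 172.51²; (x − 172.6)² + (y + 123.7)² = 211.63²; (x + 41.1)² + (y + 86.7)² = 143.43².
Subtracting the A equation from the B and C equations removes the quadratic terms:
40.0 x − 568.6 y = -19014.23
-387.4 x − 494.6 y = -30685.48
Solving the 2×2 system: x ≈ 33.5, y ≈ 35.8 km.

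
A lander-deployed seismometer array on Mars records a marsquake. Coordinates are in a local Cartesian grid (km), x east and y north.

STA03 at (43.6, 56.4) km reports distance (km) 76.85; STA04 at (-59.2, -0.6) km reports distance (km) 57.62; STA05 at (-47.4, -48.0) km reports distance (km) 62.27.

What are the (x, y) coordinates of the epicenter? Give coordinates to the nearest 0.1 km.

Circle about each station: (x − 43.6)² + (y − 56.4)² = 76.85²; (x + 59.2)² + (y + 0.6)² = 57.62²; (x + 47.4)² + (y + 48.0)² = 62.27².
Subtracting pairs of circle equations eliminates x²+y² and gives linear equations (the radical axes):
-205.6 x − 114.0 y = 1008.94
-182.0 x − 208.8 y = 1497.21
Solving the 2×2 system: x ≈ -1.8, y ≈ -5.6 km.

(-1.8, -5.6)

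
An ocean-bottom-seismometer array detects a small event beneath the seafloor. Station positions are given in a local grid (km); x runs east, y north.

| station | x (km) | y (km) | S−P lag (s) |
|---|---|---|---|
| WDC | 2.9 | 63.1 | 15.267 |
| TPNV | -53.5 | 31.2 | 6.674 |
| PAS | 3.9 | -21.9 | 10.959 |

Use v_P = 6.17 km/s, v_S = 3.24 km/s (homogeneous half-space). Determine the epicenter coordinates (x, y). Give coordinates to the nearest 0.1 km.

Distance from S−P lag: d = Δt · v_P v_S / (v_P − v_S) = Δt · (6.17·3.24)/(6.17−3.24) ≈ 6.8228·Δt.
So d_WDC = 104.16, d_TPNV = 45.54, d_PAS = 74.77 km.
Circle about each station: (x − 2.9)² + (y − 63.1)² = 104.16²; (x + 53.5)² + (y − 31.2)² = 45.54²; (x − 3.9)² + (y + 21.9)² = 74.77².
Subtracting the WDC equation from the TPNV and PAS equations removes the quadratic terms:
-112.8 x − 63.8 y = 8621.08
2.0 x − 170.0 y = 1763.55
Solving the 2×2 system: x ≈ -70.1, y ≈ -11.2 km.

-70.1 km east, -11.2 km north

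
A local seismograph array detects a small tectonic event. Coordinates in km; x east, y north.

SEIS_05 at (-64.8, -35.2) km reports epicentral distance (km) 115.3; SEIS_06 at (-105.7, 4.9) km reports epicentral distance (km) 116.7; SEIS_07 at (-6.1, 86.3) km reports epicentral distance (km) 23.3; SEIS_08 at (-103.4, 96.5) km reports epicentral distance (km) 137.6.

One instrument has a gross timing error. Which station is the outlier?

SEIS_08

Solve using three stations at a time. Using SEIS_05, SEIS_06, SEIS_07 (subtract circle equations pairwise → linear system) gives (x, y) ≈ (-4.6, 63.1).
Distances from that point to each station vs reported:
  SEIS_05: calculated 115.3 vs reported 115.3 → residual 0.0 km
  SEIS_06: calculated 116.7 vs reported 116.7 → residual 0.0 km
  SEIS_07: calculated 23.3 vs reported 23.3 → residual 0.0 km
  SEIS_08: calculated 104.3 vs reported 137.6 → residual 33.3 km
SEIS_05, SEIS_06, SEIS_07 are mutually consistent (residuals ≈ 0); SEIS_08 is off by 33.3 km.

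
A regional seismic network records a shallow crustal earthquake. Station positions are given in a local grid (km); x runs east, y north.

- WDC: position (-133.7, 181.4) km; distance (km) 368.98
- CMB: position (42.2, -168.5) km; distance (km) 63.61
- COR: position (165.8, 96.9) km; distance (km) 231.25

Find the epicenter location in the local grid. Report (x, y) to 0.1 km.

Circle about each station: (x + 133.7)² + (y − 181.4)² = 368.98²; (x − 42.2)² + (y + 168.5)² = 63.61²; (x − 165.8)² + (y − 96.9)² = 231.25².
Subtracting the WDC equation from the CMB and COR equations removes the quadratic terms:
351.8 x − 699.8 y = 111491.45
599.0 x − 169.0 y = 68767.28
Solving the 2×2 system: x ≈ 81.4, y ≈ -118.4 km.

(81.4, -118.4)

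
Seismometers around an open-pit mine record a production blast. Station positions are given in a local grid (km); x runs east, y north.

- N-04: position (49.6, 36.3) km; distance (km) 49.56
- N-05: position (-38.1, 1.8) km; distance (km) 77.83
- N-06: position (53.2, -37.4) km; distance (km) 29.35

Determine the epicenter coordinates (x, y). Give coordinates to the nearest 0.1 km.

(38.5, -12.0)

Circle about each station: (x − 49.6)² + (y − 36.3)² = 49.56²; (x + 38.1)² + (y − 1.8)² = 77.83²; (x − 53.2)² + (y + 37.4)² = 29.35².
Subtracting the N-04 equation from the N-05 and N-06 equations removes the quadratic terms:
-175.4 x − 69.0 y = -5924.32
7.2 x − 147.4 y = 2045.92
Solving the 2×2 system: x ≈ 38.5, y ≈ -12.0 km.
Check against N-04 (with the unrounded x, y): √((x − 49.6)²+(y − 36.3)²) = 49.56 ≈ 49.56 km. ✓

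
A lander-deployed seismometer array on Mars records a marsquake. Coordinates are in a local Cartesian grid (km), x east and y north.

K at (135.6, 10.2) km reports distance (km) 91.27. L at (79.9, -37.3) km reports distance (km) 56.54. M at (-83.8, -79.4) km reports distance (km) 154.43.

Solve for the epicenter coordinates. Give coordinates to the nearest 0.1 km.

Circle about each station: (x − 135.6)² + (y − 10.2)² = 91.27²; (x − 79.9)² + (y + 37.3)² = 56.54²; (x + 83.8)² + (y + 79.4)² = 154.43².
Subtracting the K equation from the L and M equations removes the quadratic terms:
-111.4 x − 95.0 y = -5582.66
-438.8 x − 179.2 y = -20683.01
Solving the 2×2 system: x ≈ 44.4, y ≈ 6.7 km.
Check against K (with the unrounded x, y): √((x − 135.6)²+(y − 10.2)²) = 91.27 ≈ 91.27 km. ✓

44.4 km east, 6.7 km north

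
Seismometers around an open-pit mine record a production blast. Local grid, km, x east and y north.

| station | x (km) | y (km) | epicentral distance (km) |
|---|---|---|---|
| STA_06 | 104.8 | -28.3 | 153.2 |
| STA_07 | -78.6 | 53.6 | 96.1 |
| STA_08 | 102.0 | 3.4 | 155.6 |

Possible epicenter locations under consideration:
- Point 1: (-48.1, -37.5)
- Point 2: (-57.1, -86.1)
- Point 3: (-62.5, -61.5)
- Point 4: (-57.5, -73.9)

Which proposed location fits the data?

For each candidate, compare |candidate − station| to the reported distance:
Point 1: residuals STA_06 0.0, STA_07 0.0, STA_08 0.0 → max 0.0 km
Point 2: residuals STA_06 18.7, STA_07 45.2, STA_08 26.9 → max 45.2 km
Point 3: residuals STA_06 17.4, STA_07 20.1, STA_08 21.2 → max 21.2 km
Point 4: residuals STA_06 15.4, STA_07 33.1, STA_08 21.6 → max 33.1 km
Only Point 1 has all residuals ≈ 0.

Point 1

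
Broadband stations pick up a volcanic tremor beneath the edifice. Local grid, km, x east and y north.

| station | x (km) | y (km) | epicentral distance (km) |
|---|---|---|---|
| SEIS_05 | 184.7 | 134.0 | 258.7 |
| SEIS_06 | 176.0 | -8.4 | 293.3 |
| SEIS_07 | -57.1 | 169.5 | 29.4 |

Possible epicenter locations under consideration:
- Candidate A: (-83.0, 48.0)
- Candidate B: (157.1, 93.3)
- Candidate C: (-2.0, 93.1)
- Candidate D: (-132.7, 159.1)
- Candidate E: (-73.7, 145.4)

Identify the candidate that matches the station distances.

For each candidate, compare |candidate − station| to the reported distance:
Candidate A: residuals SEIS_05 22.5, SEIS_06 28.2, SEIS_07 94.8 → max 94.8 km
Candidate B: residuals SEIS_05 209.5, SEIS_06 189.9, SEIS_07 198.0 → max 209.5 km
Candidate C: residuals SEIS_05 67.6, SEIS_06 88.4, SEIS_07 64.8 → max 88.4 km
Candidate D: residuals SEIS_05 59.7, SEIS_06 57.9, SEIS_07 46.9 → max 59.7 km
Candidate E: residuals SEIS_05 0.0, SEIS_06 0.0, SEIS_07 0.1 → max 0.1 km
Only Candidate E has all residuals ≈ 0.

Candidate E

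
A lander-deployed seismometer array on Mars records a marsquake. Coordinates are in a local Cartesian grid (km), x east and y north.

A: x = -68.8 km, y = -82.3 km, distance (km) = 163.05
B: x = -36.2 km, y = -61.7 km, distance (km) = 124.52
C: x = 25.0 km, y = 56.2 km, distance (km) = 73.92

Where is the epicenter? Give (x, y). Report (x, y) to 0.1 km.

(72.3, -0.6)

Circle about each station: (x + 68.8)² + (y + 82.3)² = 163.05²; (x + 36.2)² + (y + 61.7)² = 124.52²; (x − 25.0)² + (y − 56.2)² = 73.92².
Subtracting pairs of circle equations eliminates x²+y² and gives linear equations (the radical axes):
65.2 x + 41.2 y = 4690.67
187.6 x + 277.0 y = 13397.85
Solving the 2×2 system: x ≈ 72.3, y ≈ -0.6 km.
Check against A (with the unrounded x, y): √((x + 68.8)²+(y + 82.3)²) = 163.07 ≈ 163.05 km. ✓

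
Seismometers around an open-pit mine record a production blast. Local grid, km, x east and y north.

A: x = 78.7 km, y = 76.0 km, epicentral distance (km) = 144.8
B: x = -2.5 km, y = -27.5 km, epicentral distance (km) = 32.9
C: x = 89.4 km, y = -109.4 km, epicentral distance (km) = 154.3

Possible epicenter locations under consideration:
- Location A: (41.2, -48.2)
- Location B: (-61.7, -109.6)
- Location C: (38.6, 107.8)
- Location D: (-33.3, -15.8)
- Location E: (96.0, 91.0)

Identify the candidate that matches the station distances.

For each candidate, compare |candidate − station| to the reported distance:
Location A: residuals A 15.1, B 15.5, C 76.4 → max 76.4 km
Location B: residuals A 87.9, B 68.3, C 3.2 → max 87.9 km
Location C: residuals A 93.6, B 108.5, C 68.8 → max 108.5 km
Location D: residuals A 0.0, B 0.0, C 0.0 → max 0.0 km
Location E: residuals A 121.9, B 121.2, C 46.2 → max 121.9 km
Only Location D has all residuals ≈ 0.

Location D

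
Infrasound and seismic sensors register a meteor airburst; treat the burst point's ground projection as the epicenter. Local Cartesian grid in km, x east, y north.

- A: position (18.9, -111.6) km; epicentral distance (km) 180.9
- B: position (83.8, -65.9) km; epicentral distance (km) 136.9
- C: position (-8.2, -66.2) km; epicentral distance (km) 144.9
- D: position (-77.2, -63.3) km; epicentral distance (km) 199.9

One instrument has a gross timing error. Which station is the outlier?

D

Solve using three stations at a time. Using A, B, C (subtract circle equations pairwise → linear system) gives (x, y) ≈ (49.6, 66.7).
Distances from that point to each station vs reported:
  A: calculated 180.9 vs reported 180.9 → residual 0.0 km
  B: calculated 136.9 vs reported 136.9 → residual 0.0 km
  C: calculated 144.9 vs reported 144.9 → residual 0.0 km
  D: calculated 181.6 vs reported 199.9 → residual 18.3 km
A, B, C are mutually consistent (residuals ≈ 0); D is off by 18.3 km.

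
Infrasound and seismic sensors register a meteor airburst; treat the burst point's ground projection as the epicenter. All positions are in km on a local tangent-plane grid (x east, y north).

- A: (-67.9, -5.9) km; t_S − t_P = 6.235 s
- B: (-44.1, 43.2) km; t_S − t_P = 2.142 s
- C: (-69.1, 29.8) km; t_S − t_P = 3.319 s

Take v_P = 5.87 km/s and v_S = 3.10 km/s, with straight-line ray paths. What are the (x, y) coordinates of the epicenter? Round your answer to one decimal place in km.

-47.3 km east, 29.5 km north

Distance from S−P lag: d = Δt · v_P v_S / (v_P − v_S) = Δt · (5.87·3.10)/(5.87−3.10) ≈ 6.5693·Δt.
So d_A = 40.96, d_B = 14.07, d_C = 21.80 km.
Circle about each station: (x + 67.9)² + (y + 5.9)² = 40.96²; (x + 44.1)² + (y − 43.2)² = 14.07²; (x + 69.1)² + (y − 29.8)² = 21.80².
Subtracting pairs of circle equations eliminates x²+y² and gives linear equations (the radical axes):
47.6 x + 98.2 y = 645.59
-2.4 x + 71.4 y = 2220.11
Solving the 2×2 system: x ≈ -47.3, y ≈ 29.5 km.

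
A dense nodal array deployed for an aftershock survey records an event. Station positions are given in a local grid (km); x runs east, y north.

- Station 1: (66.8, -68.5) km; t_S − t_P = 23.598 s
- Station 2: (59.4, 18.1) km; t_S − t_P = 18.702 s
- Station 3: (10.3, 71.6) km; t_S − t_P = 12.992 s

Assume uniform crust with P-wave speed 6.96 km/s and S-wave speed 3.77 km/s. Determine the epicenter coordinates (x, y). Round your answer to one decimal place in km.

(-92.5, 42.4)

Distance from S−P lag: d = Δt · v_P v_S / (v_P − v_S) = Δt · (6.96·3.77)/(6.96−3.77) ≈ 8.2255·Δt.
So d_Station 1 = 194.10, d_Station 2 = 153.83, d_Station 3 = 106.87 km.
Circle about each station: (x − 66.8)² + (y + 68.5)² = 194.10²; (x − 59.4)² + (y − 18.1)² = 153.83²; (x − 10.3)² + (y − 71.6)² = 106.87².
Subtracting pairs of circle equations eliminates x²+y² and gives linear equations (the radical axes):
-14.8 x + 173.2 y = 8712.62
-113.0 x + 280.2 y = 22331.77
Solving the 2×2 system: x ≈ -92.5, y ≈ 42.4 km.
Check against Station 1 (with the unrounded x, y): √((x − 66.8)²+(y + 68.5)²) = 194.09 ≈ 194.10 km. ✓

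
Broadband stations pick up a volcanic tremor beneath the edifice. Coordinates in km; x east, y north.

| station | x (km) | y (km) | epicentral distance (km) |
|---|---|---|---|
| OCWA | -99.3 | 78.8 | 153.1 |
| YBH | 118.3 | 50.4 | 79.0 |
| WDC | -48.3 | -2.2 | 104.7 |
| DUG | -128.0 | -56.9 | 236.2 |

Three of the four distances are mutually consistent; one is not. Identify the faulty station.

WDC

Solve using three stations at a time. Using OCWA, YBH, DUG (subtract circle equations pairwise → linear system) gives (x, y) ≈ (53.0, 94.9).
Distances from that point to each station vs reported:
  OCWA: calculated 153.1 vs reported 153.1 → residual 0.0 km
  YBH: calculated 79.0 vs reported 79.0 → residual 0.0 km
  WDC: calculated 140.3 vs reported 104.7 → residual 35.6 km
  DUG: calculated 236.2 vs reported 236.2 → residual 0.0 km
OCWA, YBH, DUG are mutually consistent (residuals ≈ 0); WDC is off by 35.6 km.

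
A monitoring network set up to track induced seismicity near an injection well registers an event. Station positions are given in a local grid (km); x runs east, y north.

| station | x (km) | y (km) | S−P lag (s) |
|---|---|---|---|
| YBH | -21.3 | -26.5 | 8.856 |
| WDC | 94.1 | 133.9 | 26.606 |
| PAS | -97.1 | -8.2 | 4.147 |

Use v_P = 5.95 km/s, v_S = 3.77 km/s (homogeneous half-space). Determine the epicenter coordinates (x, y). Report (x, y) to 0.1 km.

Distance from S−P lag: d = Δt · v_P v_S / (v_P − v_S) = Δt · (5.95·3.77)/(5.95−3.77) ≈ 10.2897·Δt.
So d_YBH = 91.13, d_WDC = 273.77, d_PAS = 42.67 km.
Circle about each station: (x + 21.3)² + (y + 26.5)² = 91.13²; (x − 94.1)² + (y − 133.9)² = 273.77²; (x + 97.1)² + (y + 8.2)² = 42.67².
Subtracting the YBH equation from the WDC and PAS equations removes the quadratic terms:
230.8 x + 320.8 y = -41017.26
-151.6 x + 36.6 y = 14823.66
Solving the 2×2 system: x ≈ -109.6, y ≈ -49.0 km.

(-109.6, -49.0)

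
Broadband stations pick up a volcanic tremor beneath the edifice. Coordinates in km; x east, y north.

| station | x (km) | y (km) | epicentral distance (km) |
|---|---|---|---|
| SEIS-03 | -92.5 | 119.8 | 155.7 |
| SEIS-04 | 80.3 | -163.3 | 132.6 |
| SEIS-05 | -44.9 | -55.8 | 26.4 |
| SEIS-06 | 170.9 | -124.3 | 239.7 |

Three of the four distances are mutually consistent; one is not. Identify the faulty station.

Solve using three stations at a time. Using SEIS-03, SEIS-05, SEIS-06 (subtract circle equations pairwise → linear system) gives (x, y) ≈ (-49.4, -29.8).
Distances from that point to each station vs reported:
  SEIS-03: calculated 155.7 vs reported 155.7 → residual 0.0 km
  SEIS-04: calculated 186.1 vs reported 132.6 → residual 53.5 km
  SEIS-05: calculated 26.4 vs reported 26.4 → residual 0.0 km
  SEIS-06: calculated 239.7 vs reported 239.7 → residual 0.0 km
SEIS-03, SEIS-05, SEIS-06 are mutually consistent (residuals ≈ 0); SEIS-04 is off by 53.5 km.

SEIS-04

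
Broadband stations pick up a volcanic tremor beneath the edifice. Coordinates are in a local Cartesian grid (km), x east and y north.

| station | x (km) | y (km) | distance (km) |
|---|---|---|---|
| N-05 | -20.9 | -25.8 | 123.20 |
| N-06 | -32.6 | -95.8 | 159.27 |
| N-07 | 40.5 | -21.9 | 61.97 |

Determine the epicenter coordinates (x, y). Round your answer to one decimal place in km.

Circle about each station: (x + 20.9)² + (y + 25.8)² = 123.20²; (x + 32.6)² + (y + 95.8)² = 159.27²; (x − 40.5)² + (y + 21.9)² = 61.97².
Subtracting the N-05 equation from the N-06 and N-07 equations removes the quadratic terms:
-23.4 x − 140.0 y = -1050.74
122.8 x + 7.8 y = 12355.37
Solving the 2×2 system: x ≈ 101.2, y ≈ -9.4 km.

(101.2, -9.4)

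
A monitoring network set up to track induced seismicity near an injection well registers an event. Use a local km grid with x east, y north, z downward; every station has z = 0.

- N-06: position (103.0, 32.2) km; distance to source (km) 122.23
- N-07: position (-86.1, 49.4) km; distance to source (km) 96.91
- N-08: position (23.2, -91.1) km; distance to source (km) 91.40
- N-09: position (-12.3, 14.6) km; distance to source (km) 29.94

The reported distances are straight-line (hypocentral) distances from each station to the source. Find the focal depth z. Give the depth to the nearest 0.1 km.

Each station gives a sphere (x−x_i)² + (y−y_i)² + z² = d_i² (stations at z=0).
Subtracting the N-06 sphere from N-07 and N-08: z² cancels, leaving linear equations in x and y:
-378.2 x + 34.4 y = 3756.35
-159.6 x − 246.6 y = 3777.82
Solving: x ≈ -10.696, y ≈ -8.397 km (keep extra digits for the depth step; rounded: -10.7, -8.4).
Then from the N-06 sphere: z² = 122.23² − (x − 103.0)² − (y − 32.2)² with x = -10.696, y = -8.397, so z ≈ 19.112 ≈ 19.1 km.

depth ≈ 19.1 km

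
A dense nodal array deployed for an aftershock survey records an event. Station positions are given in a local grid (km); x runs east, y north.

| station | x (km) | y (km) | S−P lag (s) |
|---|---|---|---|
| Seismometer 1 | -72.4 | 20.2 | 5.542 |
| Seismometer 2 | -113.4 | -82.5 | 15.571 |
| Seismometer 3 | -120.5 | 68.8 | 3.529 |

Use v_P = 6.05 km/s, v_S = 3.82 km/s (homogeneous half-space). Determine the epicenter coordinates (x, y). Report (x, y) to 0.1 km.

Distance from S−P lag: d = Δt · v_P v_S / (v_P − v_S) = Δt · (6.05·3.82)/(6.05−3.82) ≈ 10.3637·Δt.
So d_Seismometer 1 = 57.44, d_Seismometer 2 = 161.37, d_Seismometer 3 = 36.57 km.
Circle about each station: (x + 72.4)² + (y − 20.2)² = 57.44²; (x + 113.4)² + (y + 82.5)² = 161.37²; (x + 120.5)² + (y − 68.8)² = 36.57².
Subtracting pairs of circle equations eliminates x²+y² and gives linear equations (the radical axes):
-82.0 x − 205.4 y = -8724.91
-96.2 x + 97.2 y = 15565.88
Solving the 2×2 system: x ≈ -84.7, y ≈ 76.3 km.

-84.7 km east, 76.3 km north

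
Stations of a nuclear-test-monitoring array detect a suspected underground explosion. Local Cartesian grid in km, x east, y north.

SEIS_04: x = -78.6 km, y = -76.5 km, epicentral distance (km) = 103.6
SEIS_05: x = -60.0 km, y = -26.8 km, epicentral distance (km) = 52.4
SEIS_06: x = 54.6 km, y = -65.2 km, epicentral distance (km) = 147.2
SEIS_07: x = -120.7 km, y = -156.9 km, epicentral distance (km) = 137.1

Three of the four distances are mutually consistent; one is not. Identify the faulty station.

SEIS_07

Solve using three stations at a time. Using SEIS_04, SEIS_05, SEIS_06 (subtract circle equations pairwise → linear system) gives (x, y) ≈ (-61.2, 25.7).
Distances from that point to each station vs reported:
  SEIS_04: calculated 103.7 vs reported 103.6 → residual 0.1 km
  SEIS_05: calculated 52.5 vs reported 52.4 → residual 0.1 km
  SEIS_06: calculated 147.2 vs reported 147.2 → residual 0.0 km
  SEIS_07: calculated 192.0 vs reported 137.1 → residual 54.9 km
SEIS_04, SEIS_05, SEIS_06 are mutually consistent (residuals ≈ 0); SEIS_07 is off by 54.9 km.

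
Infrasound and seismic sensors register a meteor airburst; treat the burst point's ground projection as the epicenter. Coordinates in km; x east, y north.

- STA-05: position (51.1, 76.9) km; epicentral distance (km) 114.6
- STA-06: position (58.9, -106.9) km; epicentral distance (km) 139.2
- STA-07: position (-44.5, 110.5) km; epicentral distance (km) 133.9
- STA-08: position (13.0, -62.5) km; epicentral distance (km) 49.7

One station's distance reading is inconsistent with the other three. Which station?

STA-06

Solve using three stations at a time. Using STA-05, STA-07, STA-08 (subtract circle equations pairwise → linear system) gives (x, y) ≈ (-11.3, -19.2).
Distances from that point to each station vs reported:
  STA-05: calculated 114.6 vs reported 114.6 → residual 0.0 km
  STA-06: calculated 112.3 vs reported 139.2 → residual 26.9 km
  STA-07: calculated 133.9 vs reported 133.9 → residual 0.0 km
  STA-08: calculated 49.7 vs reported 49.7 → residual 0.0 km
STA-05, STA-07, STA-08 are mutually consistent (residuals ≈ 0); STA-06 is off by 26.9 km.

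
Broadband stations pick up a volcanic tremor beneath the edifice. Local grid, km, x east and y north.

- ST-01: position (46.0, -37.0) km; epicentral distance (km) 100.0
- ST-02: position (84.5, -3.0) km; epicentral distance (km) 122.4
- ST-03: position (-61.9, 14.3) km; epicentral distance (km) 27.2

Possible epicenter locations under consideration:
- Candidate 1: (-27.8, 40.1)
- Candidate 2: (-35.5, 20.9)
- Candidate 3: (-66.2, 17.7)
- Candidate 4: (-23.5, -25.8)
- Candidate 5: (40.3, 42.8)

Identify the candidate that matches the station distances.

For each candidate, compare |candidate − station| to the reported distance:
Candidate 1: residuals ST-01 6.7, ST-02 2.1, ST-03 15.6 → max 15.6 km
Candidate 2: residuals ST-01 0.0, ST-02 0.0, ST-03 0.0 → max 0.0 km
Candidate 3: residuals ST-01 24.8, ST-02 29.7, ST-03 21.7 → max 29.7 km
Candidate 4: residuals ST-01 29.6, ST-02 12.0, ST-03 28.3 → max 29.6 km
Candidate 5: residuals ST-01 20.0, ST-02 58.8, ST-03 78.9 → max 78.9 km
Only Candidate 2 has all residuals ≈ 0.

Candidate 2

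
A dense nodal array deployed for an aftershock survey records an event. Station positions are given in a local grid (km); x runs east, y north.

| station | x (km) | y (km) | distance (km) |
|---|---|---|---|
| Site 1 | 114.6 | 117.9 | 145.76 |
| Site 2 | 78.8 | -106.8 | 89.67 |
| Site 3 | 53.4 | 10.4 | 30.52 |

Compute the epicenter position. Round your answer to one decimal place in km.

Circle about each station: (x − 114.6)² + (y − 117.9)² = 145.76²; (x − 78.8)² + (y + 106.8)² = 89.67²; (x − 53.4)² + (y − 10.4)² = 30.52².
Subtracting the Site 1 equation from the Site 2 and Site 3 equations removes the quadratic terms:
-71.6 x − 449.4 y = 3787.38
-122.4 x − 215.0 y = -3759.34
Solving the 2×2 system: x ≈ 63.2, y ≈ -18.5 km.

x ≈ 63.2 km, y ≈ -18.5 km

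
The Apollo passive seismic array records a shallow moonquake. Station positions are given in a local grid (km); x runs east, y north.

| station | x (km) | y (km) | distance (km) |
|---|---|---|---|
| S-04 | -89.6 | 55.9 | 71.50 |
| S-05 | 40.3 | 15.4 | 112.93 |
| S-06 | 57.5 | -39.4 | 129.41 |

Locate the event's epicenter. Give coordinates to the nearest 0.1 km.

Circle about each station: (x + 89.6)² + (y − 55.9)² = 71.50²; (x − 40.3)² + (y − 15.4)² = 112.93²; (x − 57.5)² + (y + 39.4)² = 129.41².
Subtracting the S-04 equation from the S-05 and S-06 equations removes the quadratic terms:
259.8 x − 81.0 y = -16932.65
294.2 x − 190.6 y = -17929.06
Solving the 2×2 system: x ≈ -69.1, y ≈ -12.6 km.
Check against S-04 (with the unrounded x, y): √((x + 89.6)²+(y − 55.9)²) = 71.50 ≈ 71.50 km. ✓

(-69.1, -12.6)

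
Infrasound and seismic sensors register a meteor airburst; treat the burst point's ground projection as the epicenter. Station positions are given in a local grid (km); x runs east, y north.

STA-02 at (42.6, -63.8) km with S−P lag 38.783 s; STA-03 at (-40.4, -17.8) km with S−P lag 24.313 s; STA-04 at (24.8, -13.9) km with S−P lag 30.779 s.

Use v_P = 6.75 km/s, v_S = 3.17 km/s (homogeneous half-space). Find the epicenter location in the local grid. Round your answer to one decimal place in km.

(-112.8, 108.2)

Distance from S−P lag: d = Δt · v_P v_S / (v_P − v_S) = Δt · (6.75·3.17)/(6.75−3.17) ≈ 5.9770·Δt.
So d_STA-02 = 231.80, d_STA-03 = 145.32, d_STA-04 = 183.96 km.
Circle about each station: (x − 42.6)² + (y + 63.8)² = 231.80²; (x + 40.4)² + (y + 17.8)² = 145.32²; (x − 24.8)² + (y + 13.9)² = 183.96².
Subtracting the STA-02 equation from the STA-03 and STA-04 equations removes the quadratic terms:
-166.0 x + 92.0 y = 28677.14
-35.6 x + 99.8 y = 14813.01
Solving the 2×2 system: x ≈ -112.8, y ≈ 108.2 km.
Check against STA-02 (with the unrounded x, y): √((x − 42.6)²+(y + 63.8)²) = 231.79 ≈ 231.80 km. ✓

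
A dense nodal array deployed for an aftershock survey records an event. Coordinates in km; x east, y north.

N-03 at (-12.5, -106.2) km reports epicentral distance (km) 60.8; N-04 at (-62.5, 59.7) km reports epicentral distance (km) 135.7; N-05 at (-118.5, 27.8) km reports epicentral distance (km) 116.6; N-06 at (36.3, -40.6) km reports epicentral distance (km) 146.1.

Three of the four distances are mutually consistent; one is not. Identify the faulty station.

N-06

Solve using three stations at a time. Using N-03, N-04, N-05 (subtract circle equations pairwise → linear system) gives (x, y) ≈ (-65.3, -76.0).
Distances from that point to each station vs reported:
  N-03: calculated 60.8 vs reported 60.8 → residual 0.0 km
  N-04: calculated 135.7 vs reported 135.7 → residual 0.0 km
  N-05: calculated 116.6 vs reported 116.6 → residual 0.0 km
  N-06: calculated 107.6 vs reported 146.1 → residual 38.5 km
N-03, N-04, N-05 are mutually consistent (residuals ≈ 0); N-06 is off by 38.5 km.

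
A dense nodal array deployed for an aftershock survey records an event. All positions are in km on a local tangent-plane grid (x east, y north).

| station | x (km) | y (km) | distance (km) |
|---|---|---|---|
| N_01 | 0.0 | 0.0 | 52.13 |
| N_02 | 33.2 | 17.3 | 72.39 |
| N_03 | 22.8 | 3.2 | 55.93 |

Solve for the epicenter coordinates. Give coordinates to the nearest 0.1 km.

Circle about each station: x² + y² = 52.13²; (x − 33.2)² + (y − 17.3)² = 72.39²; (x − 22.8)² + (y − 3.2)² = 55.93².
Subtracting pairs of circle equations eliminates x²+y² and gives linear equations (the radical axes):
66.4 x + 34.6 y = -1121.25
45.6 x + 6.4 y = 119.45
Solving the 2×2 system: x ≈ 9.8, y ≈ -51.2 km.
Check against N_01 (with the unrounded x, y): √(x²+y²) = 52.16 ≈ 52.13 km. ✓

x ≈ 9.8 km, y ≈ -51.2 km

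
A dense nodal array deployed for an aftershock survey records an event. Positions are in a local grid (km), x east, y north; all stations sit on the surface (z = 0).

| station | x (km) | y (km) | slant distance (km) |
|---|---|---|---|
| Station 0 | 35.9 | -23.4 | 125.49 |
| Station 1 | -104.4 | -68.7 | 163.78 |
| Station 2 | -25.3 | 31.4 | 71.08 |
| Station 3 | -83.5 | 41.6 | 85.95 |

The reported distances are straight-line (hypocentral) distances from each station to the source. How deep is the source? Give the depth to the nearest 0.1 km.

depth ≈ 63.8 km

Each station gives a sphere (x−x_i)² + (y−y_i)² + z² = d_i² (stations at z=0).
Subtracting the Station 0 sphere from Station 1 and Station 2: z² cancels, leaving linear equations in x and y:
-280.6 x − 90.6 y = 2706.53
-122.4 x + 109.6 y = 10485.05
Solving: x ≈ -29.792, y ≈ 62.395 km (keep extra digits for the depth step; rounded: -29.8, 62.4).
Then from the Station 0 sphere: z² = 125.49² − (x − 35.9)² − (y + 23.4)² with x = -29.792, y = 62.395, so z ≈ 63.808 ≈ 63.8 km.
Check against Station 3 (with the unrounded solution): distance 85.96 ≈ 85.95 km. ✓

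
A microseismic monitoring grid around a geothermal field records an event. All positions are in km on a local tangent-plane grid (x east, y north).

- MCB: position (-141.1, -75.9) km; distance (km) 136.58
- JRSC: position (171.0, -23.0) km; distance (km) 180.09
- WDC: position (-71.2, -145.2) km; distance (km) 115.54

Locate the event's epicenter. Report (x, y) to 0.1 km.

-7.2 km east, -49.0 km north

Circle about each station: (x + 141.1)² + (y + 75.9)² = 136.58²; (x − 171.0)² + (y + 23.0)² = 180.09²; (x + 71.2)² + (y + 145.2)² = 115.54².
Subtracting pairs of circle equations eliminates x²+y² and gives linear equations (the radical axes):
624.2 x + 105.8 y = -9678.33
139.8 x − 138.6 y = 5787.06
Solving the 2×2 system: x ≈ -7.2, y ≈ -49.0 km.
Check against MCB (with the unrounded x, y): √((x + 141.1)²+(y + 75.9)²) = 136.58 ≈ 136.58 km. ✓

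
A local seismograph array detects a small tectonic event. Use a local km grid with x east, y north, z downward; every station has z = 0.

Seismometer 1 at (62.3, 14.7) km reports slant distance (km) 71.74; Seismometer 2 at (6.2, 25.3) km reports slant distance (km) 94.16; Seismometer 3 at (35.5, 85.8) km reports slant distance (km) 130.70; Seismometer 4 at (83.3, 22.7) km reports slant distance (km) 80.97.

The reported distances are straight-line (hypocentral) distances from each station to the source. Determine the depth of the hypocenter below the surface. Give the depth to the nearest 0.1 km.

Each station gives a sphere (x−x_i)² + (y−y_i)² + z² = d_i² (stations at z=0).
Subtracting the Seismometer 1 sphere from Seismometer 2 and Seismometer 3: z² cancels, leaving linear equations in x and y:
-112.2 x + 21.2 y = -7138.33
-53.6 x + 142.2 y = -7411.35
Solving: x ≈ 57.897, y ≈ -30.296 km (keep extra digits for the depth step; rounded: 57.9, -30.3).
Then from the Seismometer 1 sphere: z² = 71.74² − (x − 62.3)² − (y − 14.7)² with x = 57.897, y = -30.296, so z ≈ 55.701 ≈ 55.7 km.

55.7 km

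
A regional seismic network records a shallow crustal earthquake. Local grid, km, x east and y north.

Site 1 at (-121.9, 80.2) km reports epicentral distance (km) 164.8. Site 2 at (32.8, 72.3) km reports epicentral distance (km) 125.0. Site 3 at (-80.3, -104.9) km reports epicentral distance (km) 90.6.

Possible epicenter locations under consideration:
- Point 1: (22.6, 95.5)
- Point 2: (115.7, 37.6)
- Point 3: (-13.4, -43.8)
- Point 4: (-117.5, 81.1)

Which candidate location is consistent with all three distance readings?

Point 3

For each candidate, compare |candidate − station| to the reported distance:
Point 1: residuals Site 1 19.5, Site 2 99.7, Site 3 134.7 → max 134.7 km
Point 2: residuals Site 1 76.6, Site 2 35.1, Site 3 151.7 → max 151.7 km
Point 3: residuals Site 1 0.0, Site 2 0.0, Site 3 0.0 → max 0.0 km
Point 4: residuals Site 1 160.3, Site 2 25.6, Site 3 99.1 → max 160.3 km
Only Point 3 has all residuals ≈ 0.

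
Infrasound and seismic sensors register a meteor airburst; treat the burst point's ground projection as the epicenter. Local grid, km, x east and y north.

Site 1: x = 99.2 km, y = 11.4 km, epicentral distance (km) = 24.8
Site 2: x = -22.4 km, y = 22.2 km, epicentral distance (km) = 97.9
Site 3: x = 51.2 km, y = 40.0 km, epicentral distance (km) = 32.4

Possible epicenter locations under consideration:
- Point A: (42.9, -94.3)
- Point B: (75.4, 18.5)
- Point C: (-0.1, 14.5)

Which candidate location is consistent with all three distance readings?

Point B

For each candidate, compare |candidate − station| to the reported distance:
Point A: residuals Site 1 95.0, Site 2 35.7, Site 3 102.2 → max 102.2 km
Point B: residuals Site 1 0.0, Site 2 0.0, Site 3 0.0 → max 0.0 km
Point C: residuals Site 1 74.5, Site 2 74.3, Site 3 24.9 → max 74.5 km
Only Point B has all residuals ≈ 0.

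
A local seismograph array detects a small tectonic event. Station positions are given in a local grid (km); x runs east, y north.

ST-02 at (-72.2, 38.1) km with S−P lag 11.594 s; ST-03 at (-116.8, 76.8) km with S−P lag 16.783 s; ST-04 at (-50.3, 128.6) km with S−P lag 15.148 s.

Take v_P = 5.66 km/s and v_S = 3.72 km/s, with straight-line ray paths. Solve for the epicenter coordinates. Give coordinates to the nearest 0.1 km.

(46.2, -4.5)

Distance from S−P lag: d = Δt · v_P v_S / (v_P − v_S) = Δt · (5.66·3.72)/(5.66−3.72) ≈ 10.8532·Δt.
So d_ST-02 = 125.83, d_ST-03 = 182.15, d_ST-04 = 164.40 km.
Circle about each station: (x + 72.2)² + (y − 38.1)² = 125.83²; (x + 116.8)² + (y − 76.8)² = 182.15²; (x + 50.3)² + (y − 128.6)² = 164.40².
Subtracting pairs of circle equations eliminates x²+y² and gives linear equations (the radical axes):
-89.2 x + 77.4 y = -4469.40
43.8 x + 181.0 y = 1209.43
Solving the 2×2 system: x ≈ 46.2, y ≈ -4.5 km.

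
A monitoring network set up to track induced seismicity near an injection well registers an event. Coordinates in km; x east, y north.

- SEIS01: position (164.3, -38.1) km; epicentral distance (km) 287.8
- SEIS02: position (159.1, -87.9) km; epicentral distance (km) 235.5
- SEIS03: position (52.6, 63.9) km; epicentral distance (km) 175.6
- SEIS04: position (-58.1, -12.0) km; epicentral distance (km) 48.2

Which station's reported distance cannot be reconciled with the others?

SEIS01

Solve using three stations at a time. Using SEIS02, SEIS03, SEIS04 (subtract circle equations pairwise → linear system) gives (x, y) ≈ (-74.4, -57.4).
Distances from that point to each station vs reported:
  SEIS01: calculated 239.5 vs reported 287.8 → residual 48.3 km
  SEIS02: calculated 235.5 vs reported 235.5 → residual 0.0 km
  SEIS03: calculated 175.6 vs reported 175.6 → residual 0.0 km
  SEIS04: calculated 48.2 vs reported 48.2 → residual 0.0 km
SEIS02, SEIS03, SEIS04 are mutually consistent (residuals ≈ 0); SEIS01 is off by 48.3 km.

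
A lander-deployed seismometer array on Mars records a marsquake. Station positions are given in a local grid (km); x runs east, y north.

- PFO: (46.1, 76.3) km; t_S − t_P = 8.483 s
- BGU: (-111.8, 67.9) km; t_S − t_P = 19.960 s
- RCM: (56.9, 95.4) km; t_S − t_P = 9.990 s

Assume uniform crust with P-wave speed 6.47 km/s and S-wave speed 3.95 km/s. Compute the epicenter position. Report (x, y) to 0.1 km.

x ≈ 77.5 km, y ≈ -3.8 km

Distance from S−P lag: d = Δt · v_P v_S / (v_P − v_S) = Δt · (6.47·3.95)/(6.47−3.95) ≈ 10.1415·Δt.
So d_PFO = 86.03, d_BGU = 202.42, d_RCM = 101.31 km.
Circle about each station: (x − 46.1)² + (y − 76.3)² = 86.03²; (x + 111.8)² + (y − 67.9)² = 202.42²; (x − 56.9)² + (y − 95.4)² = 101.31².
Subtracting pairs of circle equations eliminates x²+y² and gives linear equations (the radical axes):
-315.8 x − 16.8 y = -24409.95
21.6 x + 38.2 y = 1529.31
Solving the 2×2 system: x ≈ 77.5, y ≈ -3.8 km.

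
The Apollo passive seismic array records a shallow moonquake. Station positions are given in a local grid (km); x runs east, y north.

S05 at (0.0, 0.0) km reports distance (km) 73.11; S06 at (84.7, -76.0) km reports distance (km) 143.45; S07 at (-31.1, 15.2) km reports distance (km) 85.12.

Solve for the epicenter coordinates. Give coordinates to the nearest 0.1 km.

Circle about each station: x² + y² = 73.11²; (x − 84.7)² + (y + 76.0)² = 143.45²; (x + 31.1)² + (y − 15.2)² = 85.12².
Subtracting the S05 equation from the S06 and S07 equations removes the quadratic terms:
169.4 x − 152.0 y = -2282.74
-62.2 x + 30.4 y = -702.09
Solving the 2×2 system: x ≈ 40.9, y ≈ 60.6 km.
Check against S05 (with the unrounded x, y): √(x²+y²) = 73.13 ≈ 73.11 km. ✓

x ≈ 40.9 km, y ≈ 60.6 km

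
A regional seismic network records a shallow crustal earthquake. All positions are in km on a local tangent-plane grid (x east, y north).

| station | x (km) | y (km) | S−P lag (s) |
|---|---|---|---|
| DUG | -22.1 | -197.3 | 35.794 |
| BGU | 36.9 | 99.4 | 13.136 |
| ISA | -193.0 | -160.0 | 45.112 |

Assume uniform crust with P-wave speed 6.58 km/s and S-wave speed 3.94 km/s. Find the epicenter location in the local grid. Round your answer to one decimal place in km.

Distance from S−P lag: d = Δt · v_P v_S / (v_P − v_S) = Δt · (6.58·3.94)/(6.58−3.94) ≈ 9.8202·Δt.
So d_DUG = 351.50, d_BGU = 129.00, d_ISA = 443.01 km.
Circle about each station: (x + 22.1)² + (y + 197.3)² = 351.50²; (x − 36.9)² + (y − 99.4)² = 129.00²; (x + 193.0)² + (y + 160.0)² = 443.01².
Subtracting the DUG equation from the BGU and ISA equations removes the quadratic terms:
118.0 x + 593.4 y = 78737.52
-341.8 x + 74.6 y = -49272.31
Solving the 2×2 system: x ≈ 165.9, y ≈ 99.7 km.
Check against DUG (with the unrounded x, y): √((x + 22.1)²+(y + 197.3)²) = 351.51 ≈ 351.50 km. ✓

165.9 km east, 99.7 km north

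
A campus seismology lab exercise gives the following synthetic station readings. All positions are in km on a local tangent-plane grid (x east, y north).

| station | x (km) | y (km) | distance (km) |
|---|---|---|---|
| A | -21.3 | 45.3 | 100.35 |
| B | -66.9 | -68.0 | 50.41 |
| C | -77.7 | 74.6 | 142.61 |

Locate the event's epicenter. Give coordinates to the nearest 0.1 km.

(-18.2, -55.0)

Circle about each station: (x + 21.3)² + (y − 45.3)² = 100.35²; (x + 66.9)² + (y + 68.0)² = 50.41²; (x + 77.7)² + (y − 74.6)² = 142.61².
Subtracting pairs of circle equations eliminates x²+y² and gives linear equations (the radical axes):
-91.2 x − 226.6 y = 14122.78
-112.8 x + 58.6 y = -1170.82
Solving the 2×2 system: x ≈ -18.2, y ≈ -55.0 km.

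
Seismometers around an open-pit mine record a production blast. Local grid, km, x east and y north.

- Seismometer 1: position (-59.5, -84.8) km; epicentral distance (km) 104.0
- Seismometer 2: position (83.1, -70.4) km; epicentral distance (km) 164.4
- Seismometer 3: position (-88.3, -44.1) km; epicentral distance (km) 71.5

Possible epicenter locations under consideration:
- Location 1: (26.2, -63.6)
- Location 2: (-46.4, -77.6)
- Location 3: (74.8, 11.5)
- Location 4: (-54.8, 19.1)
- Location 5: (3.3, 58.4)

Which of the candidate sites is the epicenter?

Location 4

For each candidate, compare |candidate − station| to the reported distance:
Location 1: residuals Seismometer 1 15.7, Seismometer 2 107.1, Seismometer 3 44.6 → max 107.1 km
Location 2: residuals Seismometer 1 89.1, Seismometer 2 34.7, Seismometer 3 17.9 → max 89.1 km
Location 3: residuals Seismometer 1 61.3, Seismometer 2 82.1, Seismometer 3 100.8 → max 100.8 km
Location 4: residuals Seismometer 1 0.0, Seismometer 2 0.0, Seismometer 3 0.0 → max 0.0 km
Location 5: residuals Seismometer 1 52.4, Seismometer 2 12.9, Seismometer 3 66.0 → max 66.0 km
Only Location 4 has all residuals ≈ 0.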